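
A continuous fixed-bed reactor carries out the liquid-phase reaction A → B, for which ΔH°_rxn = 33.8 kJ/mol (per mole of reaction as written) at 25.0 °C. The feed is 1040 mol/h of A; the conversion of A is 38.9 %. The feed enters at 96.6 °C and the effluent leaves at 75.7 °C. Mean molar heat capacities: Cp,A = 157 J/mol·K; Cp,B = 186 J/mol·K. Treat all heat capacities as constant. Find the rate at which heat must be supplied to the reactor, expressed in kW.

Q_in = 3.02 kW

Extent of reaction ξ = 0.389 × 1040 = 404.56 mol/h
Reaction term: ξ·ΔH°_rxn = 404.56 × 33.8 = 13674 kJ/h
Sensible, feed 96.6→25 °C: -11691 kJ/h
Outlet flows (mol/h): A 635.44, B 404.56
Sensible, products 25→75.7 °C: 8873.1 kJ/h
Q = ΔH = 10856 kJ/h = 3.0157 kW
Heat supplied = 3.0157 kW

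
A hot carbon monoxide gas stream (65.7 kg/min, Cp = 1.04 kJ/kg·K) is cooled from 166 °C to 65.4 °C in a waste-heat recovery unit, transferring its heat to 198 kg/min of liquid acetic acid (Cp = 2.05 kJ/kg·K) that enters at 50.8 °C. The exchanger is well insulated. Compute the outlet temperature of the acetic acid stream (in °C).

T_c,out = 67.7 °C

Heat released by hot stream: Q = 65.7 × 1.04 × (166 − 65.4) = 6873.8 kJ/min
Energy balance on cold side (adiabatic exchanger): Q = ṁ_c·Cp_c·(T_c,out − T_c,in)
T_c,out = 50.8 + 6873.8/(198 × 2.05) = 67.735 °C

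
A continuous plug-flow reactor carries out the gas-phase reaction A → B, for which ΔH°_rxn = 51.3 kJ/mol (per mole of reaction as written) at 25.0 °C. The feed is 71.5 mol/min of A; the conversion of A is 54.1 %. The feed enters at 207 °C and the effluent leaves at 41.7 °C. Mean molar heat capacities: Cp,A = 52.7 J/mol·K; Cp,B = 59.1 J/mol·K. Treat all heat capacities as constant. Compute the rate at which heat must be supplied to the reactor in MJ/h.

Extent of reaction ξ = 0.541 × 71.5 = 38.681 mol/min
Reaction term: ξ·ΔH°_rxn = 38.681 × 51.3 = 1984.4 kJ/min
Sensible, feed 207→25 °C: -685.79 kJ/min
Outlet flows (mol/min): A 32.819, B 38.681
Sensible, products 25→41.7 °C: 67.061 kJ/min
Q = ΔH = 1365.6 kJ/min = 22.761 kW
Heat supplied = 81.938 MJ/h

Q_in = 81.9 MJ/h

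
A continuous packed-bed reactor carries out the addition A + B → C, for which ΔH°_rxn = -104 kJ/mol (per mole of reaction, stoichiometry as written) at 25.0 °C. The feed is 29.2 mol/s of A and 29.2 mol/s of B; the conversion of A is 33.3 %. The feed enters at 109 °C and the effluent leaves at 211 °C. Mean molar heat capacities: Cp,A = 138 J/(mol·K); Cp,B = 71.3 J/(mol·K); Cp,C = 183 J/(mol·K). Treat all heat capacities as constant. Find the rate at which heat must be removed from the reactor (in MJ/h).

Extent of reaction ξ = 0.333 × 29.2 = 9.7236 mol/s
Reaction term: ξ·ΔH°_rxn = 9.7236 × -104 = -1011.3 kJ/s
Sensible, feed 109→25 °C: -513.37 kJ/s
Outlet flows (mol/s): A 19.476, B 19.476, C 9.7236
Sensible, products 25→211 °C: 1089.2 kJ/s
Q = ΔH = -435.44 kJ/s = -435.44 kW
Heat removed = 1567.6 MJ/h

Q_out = 1570 MJ/h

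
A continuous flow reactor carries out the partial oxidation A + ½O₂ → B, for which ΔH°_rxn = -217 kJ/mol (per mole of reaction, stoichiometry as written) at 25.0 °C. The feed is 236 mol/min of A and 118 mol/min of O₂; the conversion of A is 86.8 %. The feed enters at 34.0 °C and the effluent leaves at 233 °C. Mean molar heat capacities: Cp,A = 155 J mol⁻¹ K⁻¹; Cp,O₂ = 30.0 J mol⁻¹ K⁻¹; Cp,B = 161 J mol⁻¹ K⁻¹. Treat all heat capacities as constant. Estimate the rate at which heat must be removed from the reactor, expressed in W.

Extent of reaction ξ = 0.868 × 236 = 204.85 mol/min
Reaction term: ξ·ΔH°_rxn = 204.85 × -217 = -44452 kJ/min
Sensible, feed 34.0→25 °C: -361.08 kJ/min
Outlet flows (mol/min): A 31.152, O₂ 15.576, B 204.85
Sensible, products 25→233 °C: 7961.5 kJ/min
Q = ΔH = -36852 kJ/min = -614.19 kW
Heat removed = 614190 W

Q_out = 614000 W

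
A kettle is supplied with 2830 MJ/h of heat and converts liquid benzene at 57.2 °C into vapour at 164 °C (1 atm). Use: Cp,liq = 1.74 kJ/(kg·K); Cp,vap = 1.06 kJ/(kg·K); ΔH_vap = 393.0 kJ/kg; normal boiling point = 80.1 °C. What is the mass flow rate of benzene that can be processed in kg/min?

ṁ = 90.4 kg/min

Δh = 1.74×(80.1−57.2) + 393.0 + 1.06×(164−80.1) = 521.78 kJ/kg
Q = 2830 MJ/h = 786.11 kJ/s = 47167 kJ/min
ṁ = Q/Δh = 47167 / 521.78 = 90.396 kg/min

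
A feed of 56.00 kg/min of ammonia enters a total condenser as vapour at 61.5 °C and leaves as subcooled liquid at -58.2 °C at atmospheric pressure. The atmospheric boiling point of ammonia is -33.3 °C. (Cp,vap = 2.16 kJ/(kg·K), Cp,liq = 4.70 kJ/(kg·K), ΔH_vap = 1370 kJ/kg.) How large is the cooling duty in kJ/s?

vapour 61.5→-33.3 °C: -204.77 kJ/kg
condensation at -33.3 °C: -1370 kJ/kg
liquid -33.3→-58.2 °C: -117.03 kJ/kg
Δh = -204.77 + -1370 + -117.03 = -1691.8 kJ/kg
Q = ṁ·Δh = 56.00 kg/min × -1691.8 kJ/kg = -94741 kJ/min
|Q| = 1579 kW

Q_c = 1580 kJ/s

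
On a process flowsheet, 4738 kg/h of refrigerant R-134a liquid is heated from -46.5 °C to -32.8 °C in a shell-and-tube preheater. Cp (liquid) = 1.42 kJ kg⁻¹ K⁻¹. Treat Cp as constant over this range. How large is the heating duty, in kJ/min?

Q = ṁ·Cp·ΔT = 4738 × 1.42 × (-32.8 − -46.5) = 92173 kJ/h
Converting: 92173 / 3600 s = 25.604 kW
Heating duty = 1536.2 kJ/min

Q = 1540 kJ/min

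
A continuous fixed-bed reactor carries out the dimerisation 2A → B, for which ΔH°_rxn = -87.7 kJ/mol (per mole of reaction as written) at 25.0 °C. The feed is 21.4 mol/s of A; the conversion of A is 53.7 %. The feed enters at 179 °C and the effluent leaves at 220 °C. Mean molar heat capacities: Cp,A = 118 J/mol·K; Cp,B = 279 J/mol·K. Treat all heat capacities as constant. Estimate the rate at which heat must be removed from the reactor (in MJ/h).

Q_out = 1270 MJ/h

Extent of reaction ξ = 0.537 × 21.4 / 2 = 5.7459 mol/s
Reaction term: ξ·ΔH°_rxn = 5.7459 × -87.7 = -503.92 kJ/s
Sensible, feed 179→25 °C: -388.88 kJ/s
Outlet flows (mol/s): A 9.9082, B 5.7459
Sensible, products 25→220 °C: 540.59 kJ/s
Q = ΔH = -352.2 kJ/s = -352.2 kW
Heat removed = 1267.9 MJ/h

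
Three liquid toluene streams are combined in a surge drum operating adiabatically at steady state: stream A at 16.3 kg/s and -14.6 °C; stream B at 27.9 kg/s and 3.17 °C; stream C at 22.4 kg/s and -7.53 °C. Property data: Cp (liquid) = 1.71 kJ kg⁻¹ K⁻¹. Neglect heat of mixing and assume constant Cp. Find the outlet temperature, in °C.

T_out = -4.78 °C

Adiabatic, steady state ⇒ Σ ṁᵢCp,ᵢ(T_out − Tᵢ) = 0
T_out = Σ ṁᵢCp,ᵢTᵢ / Σ ṁᵢCp,ᵢ
      = -544.14 / 113.89 = -4.7779 °C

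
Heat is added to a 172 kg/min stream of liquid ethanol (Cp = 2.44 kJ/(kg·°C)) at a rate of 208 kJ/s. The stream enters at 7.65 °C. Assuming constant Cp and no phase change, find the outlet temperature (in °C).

Q = 208 kJ/s = 12480 kJ/min
ΔT = Q/(ṁ·Cp) = 12480/(172×2.44) = 29.737 K
T_out = 7.65 + 29.737 = 37.387 °C

T_out = 37.4 °C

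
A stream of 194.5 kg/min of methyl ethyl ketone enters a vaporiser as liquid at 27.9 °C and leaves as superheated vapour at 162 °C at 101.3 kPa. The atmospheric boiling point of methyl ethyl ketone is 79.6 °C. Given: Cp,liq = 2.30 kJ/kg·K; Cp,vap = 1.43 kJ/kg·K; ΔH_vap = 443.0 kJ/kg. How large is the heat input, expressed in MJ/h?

Q = 7930 MJ/h

liquid 27.9→79.6 °C: 118.91 kJ/kg
vaporisation at 79.6 °C: 443 kJ/kg
vapour 79.6→162 °C: 117.83 kJ/kg
Δh = 118.91 + 443 + 117.83 = 679.74 kJ/kg
Q = ṁ·Δh = 194.5 kg/min × 679.74 kJ/kg = 132210 kJ/min
|Q| = 2203.5 kW = 7932.6 MJ/h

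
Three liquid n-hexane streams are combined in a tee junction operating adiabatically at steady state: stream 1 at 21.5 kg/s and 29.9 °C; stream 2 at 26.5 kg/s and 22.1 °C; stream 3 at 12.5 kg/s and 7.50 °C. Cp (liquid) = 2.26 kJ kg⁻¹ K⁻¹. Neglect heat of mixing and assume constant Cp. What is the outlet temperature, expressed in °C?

T_out = 21.9 °C

No heat crosses the boundary, so H_out = H_in.
T_out = Σ ṁᵢCp,ᵢTᵢ / Σ ṁᵢCp,ᵢ
      = 2988.3 / 136.73 = 21.855 °C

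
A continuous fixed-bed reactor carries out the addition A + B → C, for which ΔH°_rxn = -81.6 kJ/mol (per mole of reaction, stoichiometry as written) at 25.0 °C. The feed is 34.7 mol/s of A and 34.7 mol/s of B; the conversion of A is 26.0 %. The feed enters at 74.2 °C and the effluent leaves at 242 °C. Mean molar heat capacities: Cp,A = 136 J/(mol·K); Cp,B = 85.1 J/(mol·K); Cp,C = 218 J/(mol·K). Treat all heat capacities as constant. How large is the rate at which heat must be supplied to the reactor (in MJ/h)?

Q_in = 1960 MJ/h

Extent of reaction ξ = 0.260 × 34.7 = 9.022 mol/s
Reaction term: ξ·ΔH°_rxn = 9.022 × -81.6 = -736.2 kJ/s
Sensible, feed 74.2→25 °C: -377.47 kJ/s
Outlet flows (mol/s): A 25.678, B 25.678, C 9.022
Sensible, products 25→242 °C: 1658.8 kJ/s
Q = ΔH = 545.13 kJ/s = 545.13 kW
Heat supplied = 1962.5 MJ/h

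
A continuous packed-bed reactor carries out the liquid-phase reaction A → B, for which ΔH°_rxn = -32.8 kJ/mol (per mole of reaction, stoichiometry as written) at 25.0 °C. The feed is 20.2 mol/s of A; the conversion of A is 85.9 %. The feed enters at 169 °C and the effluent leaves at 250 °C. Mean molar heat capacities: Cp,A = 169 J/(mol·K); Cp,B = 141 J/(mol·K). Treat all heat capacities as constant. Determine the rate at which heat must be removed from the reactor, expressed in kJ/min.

Q_out = 24100 kJ/min

Extent of reaction ξ = 0.859 × 20.2 = 17.352 mol/s
Reaction term: ξ·ΔH°_rxn = 17.352 × -32.8 = -569.14 kJ/s
Sensible, feed 169→25 °C: -491.59 kJ/s
Outlet flows (mol/s): A 2.8482, B 17.352
Sensible, products 25→250 °C: 658.79 kJ/s
Q = ΔH = -401.94 kJ/s = -401.94 kW
Heat removed = 24116 kJ/min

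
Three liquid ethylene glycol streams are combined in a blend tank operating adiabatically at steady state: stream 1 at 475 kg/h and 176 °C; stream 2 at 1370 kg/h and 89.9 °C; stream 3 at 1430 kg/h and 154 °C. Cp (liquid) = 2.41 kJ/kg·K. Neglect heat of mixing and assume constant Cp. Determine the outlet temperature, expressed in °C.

Adiabatic, steady state ⇒ Σ ṁᵢCp,ᵢ(T_out − Tᵢ) = 0
T_out = Σ ṁᵢCp,ᵢTᵢ / Σ ṁᵢCp,ᵢ
      = 1.029e+06 / 7892.8 = 130.38 °C

T_out = 130 °C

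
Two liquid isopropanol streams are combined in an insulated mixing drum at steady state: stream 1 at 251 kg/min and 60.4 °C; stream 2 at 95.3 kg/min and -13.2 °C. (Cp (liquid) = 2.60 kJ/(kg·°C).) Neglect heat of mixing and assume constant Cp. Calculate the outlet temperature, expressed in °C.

No heat crosses the boundary, so H_out = H_in.
Σ ṁᵢCp,ᵢTᵢ = 251×2.60×60.4 + 95.3×2.60×-13.2 = 36146
Σ ṁᵢCp,ᵢ = 251×2.60 + 95.3×2.60 = 900.38
T_out = 36146 / 900.38 = 40.146 °C

T_out = 40.1 °C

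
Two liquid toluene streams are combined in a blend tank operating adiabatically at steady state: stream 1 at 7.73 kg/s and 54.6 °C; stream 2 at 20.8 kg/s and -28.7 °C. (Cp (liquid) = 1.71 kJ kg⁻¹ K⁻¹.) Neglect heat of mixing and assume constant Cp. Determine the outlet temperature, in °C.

Energy balance with Q = 0: Σ ṁᵢCp,ᵢ(T_out − Tᵢ) = 0
Σ ṁᵢCp,ᵢTᵢ = 7.73×1.71×54.6 + 20.8×1.71×-28.7 = -299.08
Σ ṁᵢCp,ᵢ = 7.73×1.71 + 20.8×1.71 = 48.786
T_out = -299.08 / 48.786 = -6.1305 °C

T_out = -6.13 °C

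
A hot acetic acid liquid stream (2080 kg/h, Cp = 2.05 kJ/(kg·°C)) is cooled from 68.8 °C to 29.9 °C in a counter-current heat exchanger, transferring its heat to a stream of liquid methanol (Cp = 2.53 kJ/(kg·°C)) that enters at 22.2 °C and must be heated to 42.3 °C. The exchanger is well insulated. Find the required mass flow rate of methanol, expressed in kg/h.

Heat released by hot stream: Q = 2080 × 2.05 × (68.8 − 29.9) = 165870 kJ/h
Energy balance on cold side (adiabatic exchanger): Q = ṁ_c·Cp_c·(T_c,out − T_c,in)
ṁ_c = 165870 / [2.53 × (42.3 − 22.2)] = 3261.7 kg/h

ṁ_c = 3260 kg/h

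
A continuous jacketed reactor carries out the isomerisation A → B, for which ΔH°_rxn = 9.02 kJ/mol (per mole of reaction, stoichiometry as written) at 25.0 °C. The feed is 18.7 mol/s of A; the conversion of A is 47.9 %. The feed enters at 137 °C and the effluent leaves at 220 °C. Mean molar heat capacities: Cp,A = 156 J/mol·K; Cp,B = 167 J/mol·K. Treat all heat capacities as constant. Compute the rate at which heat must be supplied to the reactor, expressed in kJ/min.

Extent of reaction ξ = 0.479 × 18.7 = 8.9573 mol/s
Reaction term: ξ·ΔH°_rxn = 8.9573 × 9.02 = 80.795 kJ/s
Sensible, feed 137→25 °C: -326.73 kJ/s
Outlet flows (mol/s): A 9.7427, B 8.9573
Sensible, products 25→220 °C: 588.07 kJ/s
Q = ΔH = 342.14 kJ/s = 342.14 kW
Heat supplied = 20528 kJ/min

Q_in = 20500 kJ/min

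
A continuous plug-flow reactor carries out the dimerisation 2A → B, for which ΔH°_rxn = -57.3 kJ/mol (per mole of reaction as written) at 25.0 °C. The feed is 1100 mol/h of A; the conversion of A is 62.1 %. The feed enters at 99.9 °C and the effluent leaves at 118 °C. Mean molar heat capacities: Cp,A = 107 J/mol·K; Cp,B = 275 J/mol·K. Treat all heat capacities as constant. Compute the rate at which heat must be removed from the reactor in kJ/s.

Extent of reaction ξ = 0.621 × 1100 / 2 = 341.55 mol/h
Reaction term: ξ·ΔH°_rxn = 341.55 × -57.3 = -19571 kJ/h
Sensible, feed 99.9→25 °C: -8815.7 kJ/h
Outlet flows (mol/h): A 416.9, B 341.55
Sensible, products 25→118 °C: 12884 kJ/h
Q = ΔH = -15503 kJ/h = -4.3063 kW
Heat removed = 4.3063 kJ/s

Q_out = 4.31 kJ/s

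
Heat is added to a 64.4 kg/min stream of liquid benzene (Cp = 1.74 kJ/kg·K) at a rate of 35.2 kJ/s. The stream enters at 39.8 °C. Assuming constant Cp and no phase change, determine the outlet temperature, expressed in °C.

T_out = 58.6 °C

Q = 35.2 kJ/s = 2112 kJ/min
ΔT = Q/(ṁ·Cp) = 2112/(64.4×1.74) = 18.848 K
T_out = 39.8 + 18.848 = 58.648 °C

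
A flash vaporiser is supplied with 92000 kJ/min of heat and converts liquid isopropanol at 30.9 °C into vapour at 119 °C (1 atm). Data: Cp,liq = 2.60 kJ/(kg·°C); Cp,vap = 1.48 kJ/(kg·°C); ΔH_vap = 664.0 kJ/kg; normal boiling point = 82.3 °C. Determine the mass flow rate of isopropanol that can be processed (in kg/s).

Δh = 2.60×(82.3−30.9) + 664.0 + 1.48×(119−82.3) = 851.96 kJ/kg
Q = 92000 kJ/min = 1533.3 kJ/s = 1533.3 kJ/s
ṁ = Q/Δh = 1533.3 / 851.96 = 1.7998 kg/s

ṁ = 1.80 kg/s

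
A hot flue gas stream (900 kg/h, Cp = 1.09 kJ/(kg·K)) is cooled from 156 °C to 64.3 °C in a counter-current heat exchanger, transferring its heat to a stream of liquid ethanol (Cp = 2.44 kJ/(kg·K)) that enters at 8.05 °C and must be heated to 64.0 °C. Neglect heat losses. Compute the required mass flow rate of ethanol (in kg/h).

Heat released by hot stream: Q = 900 × 1.09 × (156 − 64.3) = 89958 kJ/h
Energy balance on cold side (adiabatic exchanger): Q = ṁ_c·Cp_c·(T_c,out − T_c,in)
ṁ_c = 89958 / [2.44 × (64.0 − 8.05)] = 658.94 kg/h

ṁ_c = 659 kg/h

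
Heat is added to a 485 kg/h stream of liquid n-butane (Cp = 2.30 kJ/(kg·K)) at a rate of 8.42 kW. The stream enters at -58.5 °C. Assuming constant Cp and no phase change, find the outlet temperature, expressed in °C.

T_out = -31.3 °C

Q = 8.42 kW = 30312 kJ/h
ΔT = Q/(ṁ·Cp) = 30312/(485×2.30) = 27.173 K
T_out = -58.5 + 27.173 = -31.327 °C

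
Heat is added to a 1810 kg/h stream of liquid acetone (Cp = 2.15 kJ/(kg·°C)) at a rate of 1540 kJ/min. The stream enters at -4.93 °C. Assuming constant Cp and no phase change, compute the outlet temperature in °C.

T_out = 18.8 °C

Q = 1540 kJ/min = 92400 kJ/h
ΔT = Q/(ṁ·Cp) = 92400/(1810×2.15) = 23.744 K
T_out = -4.93 + 23.744 = 18.814 °C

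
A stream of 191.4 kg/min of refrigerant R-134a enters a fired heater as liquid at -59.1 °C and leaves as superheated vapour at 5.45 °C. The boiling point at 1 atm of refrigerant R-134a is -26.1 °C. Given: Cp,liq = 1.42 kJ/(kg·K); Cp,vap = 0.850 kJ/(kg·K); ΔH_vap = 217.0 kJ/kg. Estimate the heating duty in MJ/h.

liquid -59.1→-26.1 °C: 46.86 kJ/kg
vaporisation at -26.1 °C: 217 kJ/kg
vapour -26.1→5.45 °C: 26.817 kJ/kg
Δh = 46.86 + 217 + 26.817 = 290.68 kJ/kg
Q = ṁ·Δh = 191.4 kg/min × 290.68 kJ/kg = 55636 kJ/min
|Q| = 927.26 kW = 3338.1 MJ/h

Q = 3340 MJ/h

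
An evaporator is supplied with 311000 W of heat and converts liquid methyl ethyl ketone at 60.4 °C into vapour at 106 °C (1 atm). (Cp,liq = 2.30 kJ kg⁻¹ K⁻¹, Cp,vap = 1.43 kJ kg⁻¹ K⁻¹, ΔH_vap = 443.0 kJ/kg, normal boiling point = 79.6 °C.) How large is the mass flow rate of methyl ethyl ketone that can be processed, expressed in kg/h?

Δh = 2.30×(79.6−60.4) + 443.0 + 1.43×(106−79.6) = 524.91 kJ/kg
Q = 311000 W = 311 kJ/s = 1.1196e+06 kJ/h
ṁ = Q/Δh = 1.1196e+06 / 524.91 = 2132.9 kg/h

ṁ = 2130 kg/h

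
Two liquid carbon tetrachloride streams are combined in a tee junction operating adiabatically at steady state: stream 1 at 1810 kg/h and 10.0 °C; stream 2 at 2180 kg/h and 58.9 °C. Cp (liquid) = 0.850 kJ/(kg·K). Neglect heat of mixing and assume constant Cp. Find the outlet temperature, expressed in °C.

Energy balance with Q = 0: Σ ṁᵢCp,ᵢ(T_out − Tᵢ) = 0
T_out = Σ ṁᵢCp,ᵢTᵢ / Σ ṁᵢCp,ᵢ
      = 124530 / 3391.5 = 36.717 °C

T_out = 36.7 °C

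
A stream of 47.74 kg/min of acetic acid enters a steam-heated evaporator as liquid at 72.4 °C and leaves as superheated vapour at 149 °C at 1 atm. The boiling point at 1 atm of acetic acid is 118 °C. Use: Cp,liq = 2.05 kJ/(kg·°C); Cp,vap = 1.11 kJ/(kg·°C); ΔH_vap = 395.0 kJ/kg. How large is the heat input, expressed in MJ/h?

Q = 1500 MJ/h

liquid 72.4→118 °C: 93.48 kJ/kg
vaporisation at 118 °C: 395 kJ/kg
vapour 118→149 °C: 34.41 kJ/kg
Δh = 93.48 + 395 + 34.41 = 522.89 kJ/kg
Q = ṁ·Δh = 47.74 kg/min × 522.89 kJ/kg = 24963 kJ/min
|Q| = 416.05 kW = 1497.8 MJ/h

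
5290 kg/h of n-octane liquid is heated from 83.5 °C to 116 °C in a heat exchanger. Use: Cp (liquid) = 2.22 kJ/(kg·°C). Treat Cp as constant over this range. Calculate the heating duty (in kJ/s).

Q = 106 kJ/s

Q = ṁ·Cp·ΔT = 5290 × 2.22 × (116 − 83.5) = 381670 kJ/h
Converting: 381670 / 3600 s = 106.02 kW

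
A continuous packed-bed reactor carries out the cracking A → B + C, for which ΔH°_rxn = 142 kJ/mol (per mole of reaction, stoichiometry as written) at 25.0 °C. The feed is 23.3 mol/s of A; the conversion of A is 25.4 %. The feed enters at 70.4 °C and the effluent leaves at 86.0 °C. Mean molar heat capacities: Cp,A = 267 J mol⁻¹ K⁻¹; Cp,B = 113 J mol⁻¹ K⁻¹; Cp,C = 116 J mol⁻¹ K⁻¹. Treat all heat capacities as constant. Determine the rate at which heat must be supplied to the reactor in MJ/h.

Extent of reaction ξ = 0.254 × 23.3 = 5.9182 mol/s
Reaction term: ξ·ΔH°_rxn = 5.9182 × 142 = 840.38 kJ/s
Sensible, feed 70.4→25 °C: -282.44 kJ/s
Outlet flows (mol/s): A 17.382, B 5.9182, C 5.9182
Sensible, products 25→86.0 °C: 365.77 kJ/s
Q = ΔH = 923.72 kJ/s = 923.72 kW
Heat supplied = 3325.4 MJ/h

Q_in = 3330 MJ/h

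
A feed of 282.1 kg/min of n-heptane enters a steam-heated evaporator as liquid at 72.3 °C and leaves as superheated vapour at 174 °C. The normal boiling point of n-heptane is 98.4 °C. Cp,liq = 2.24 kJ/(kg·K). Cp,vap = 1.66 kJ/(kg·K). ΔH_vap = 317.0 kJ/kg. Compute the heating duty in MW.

liquid 72.3→98.4 °C: 58.464 kJ/kg
vaporisation at 98.4 °C: 317 kJ/kg
vapour 98.4→174 °C: 125.5 kJ/kg
Δh = 58.464 + 317 + 125.5 = 500.96 kJ/kg
Q = ṁ·Δh = 282.1 kg/min × 500.96 kJ/kg = 141320 kJ/min
|Q| = 2355.3 kW = 2.3553 MW

Q = 2.36 MW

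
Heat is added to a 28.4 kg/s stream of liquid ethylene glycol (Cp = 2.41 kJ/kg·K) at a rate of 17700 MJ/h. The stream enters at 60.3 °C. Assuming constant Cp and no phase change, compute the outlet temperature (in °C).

Q = 17700 MJ/h = 4916.7 kJ/s
ΔT = Q/(ṁ·Cp) = 4916.7/(28.4×2.41) = 71.835 K
T_out = 60.3 + 71.835 = 132.13 °C

T_out = 132 °C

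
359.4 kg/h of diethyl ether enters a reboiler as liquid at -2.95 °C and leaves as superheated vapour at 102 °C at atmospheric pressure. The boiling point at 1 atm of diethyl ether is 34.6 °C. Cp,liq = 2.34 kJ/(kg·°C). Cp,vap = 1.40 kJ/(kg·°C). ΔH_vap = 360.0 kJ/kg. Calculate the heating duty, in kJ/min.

Q = 3250 kJ/min

liquid -2.95→34.6 °C: 87.867 kJ/kg
vaporisation at 34.6 °C: 360 kJ/kg
vapour 34.6→102 °C: 94.36 kJ/kg
Δh = 87.867 + 360 + 94.36 = 542.23 kJ/kg
Q = ṁ·Δh = 359.4 kg/h × 542.23 kJ/kg = 194880 kJ/h
|Q| = 54.132 kW = 3247.9 kJ/min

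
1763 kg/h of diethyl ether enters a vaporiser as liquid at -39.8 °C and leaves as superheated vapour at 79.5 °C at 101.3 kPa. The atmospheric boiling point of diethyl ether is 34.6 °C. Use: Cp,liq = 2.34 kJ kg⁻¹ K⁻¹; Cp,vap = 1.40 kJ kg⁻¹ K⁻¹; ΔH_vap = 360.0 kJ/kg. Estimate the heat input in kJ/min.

liquid -39.8→34.6 °C: 174.1 kJ/kg
vaporisation at 34.6 °C: 360 kJ/kg
vapour 34.6→79.5 °C: 62.86 kJ/kg
Δh = 174.1 + 360 + 62.86 = 596.96 kJ/kg
Q = ṁ·Δh = 1763 kg/h × 596.96 kJ/kg = 1.0524e+06 kJ/h
|Q| = 292.34 kW = 17541 kJ/min

Q = 17500 kJ/min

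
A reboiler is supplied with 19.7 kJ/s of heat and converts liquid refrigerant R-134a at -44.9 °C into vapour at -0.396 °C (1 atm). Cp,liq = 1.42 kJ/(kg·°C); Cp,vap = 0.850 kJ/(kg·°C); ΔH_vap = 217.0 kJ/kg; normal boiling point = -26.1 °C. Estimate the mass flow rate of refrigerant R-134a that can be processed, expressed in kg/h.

ṁ = 267 kg/h

Δh = 1.42×(-26.1−-44.9) + 217.0 + 0.850×(-0.396−-26.1) = 265.54 kJ/kg
Q = 19.7 kJ/s = 19.7 kJ/s = 70920 kJ/h
ṁ = Q/Δh = 70920 / 265.54 = 267.07 kg/h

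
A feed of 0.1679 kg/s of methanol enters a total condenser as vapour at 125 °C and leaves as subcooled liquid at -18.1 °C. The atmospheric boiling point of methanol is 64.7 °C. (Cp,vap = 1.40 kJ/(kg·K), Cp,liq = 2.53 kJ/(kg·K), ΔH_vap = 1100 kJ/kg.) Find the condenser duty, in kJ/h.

vapour 125→64.7 °C: -84.42 kJ/kg
condensation at 64.7 °C: -1100 kJ/kg
liquid 64.7→-18.1 °C: -209.48 kJ/kg
Δh = -84.42 + -1100 + -209.48 = -1393.9 kJ/kg
Q = ṁ·Δh = 0.1679 kg/s × -1393.9 kJ/kg = -234.04 kJ/s
|Q| = 234.04 kW = 842530 kJ/h

Q_c = 843000 kJ/h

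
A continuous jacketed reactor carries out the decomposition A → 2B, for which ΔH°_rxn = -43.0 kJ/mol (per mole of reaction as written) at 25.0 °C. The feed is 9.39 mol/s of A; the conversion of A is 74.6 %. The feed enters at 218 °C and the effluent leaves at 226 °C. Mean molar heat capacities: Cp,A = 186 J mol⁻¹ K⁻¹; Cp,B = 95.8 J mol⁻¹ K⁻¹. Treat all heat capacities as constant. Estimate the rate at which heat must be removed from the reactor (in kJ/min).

Q_out = 16800 kJ/min

Extent of reaction ξ = 0.746 × 9.39 = 7.0049 mol/s
Reaction term: ξ·ΔH°_rxn = 7.0049 × -43.0 = -301.21 kJ/s
Sensible, feed 218→25 °C: -337.08 kJ/s
Outlet flows (mol/s): A 2.3851, B 14.01
Sensible, products 25→226 °C: 358.94 kJ/s
Q = ΔH = -279.36 kJ/s = -279.36 kW
Heat removed = 16761 kJ/min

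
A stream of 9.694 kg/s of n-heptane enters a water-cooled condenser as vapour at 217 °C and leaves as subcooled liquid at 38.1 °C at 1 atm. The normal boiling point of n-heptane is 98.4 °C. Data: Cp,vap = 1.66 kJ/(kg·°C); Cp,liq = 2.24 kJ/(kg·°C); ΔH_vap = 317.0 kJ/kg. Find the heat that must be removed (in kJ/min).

Q_c = 377000 kJ/min

vapour 217→98.4 °C: -196.88 kJ/kg
condensation at 98.4 °C: -317 kJ/kg
liquid 98.4→38.1 °C: -135.07 kJ/kg
Δh = -196.88 + -317 + -135.07 = -648.95 kJ/kg
Q = ṁ·Δh = 9.694 kg/s × -648.95 kJ/kg = -6290.9 kJ/s
|Q| = 6290.9 kW = 377450 kJ/min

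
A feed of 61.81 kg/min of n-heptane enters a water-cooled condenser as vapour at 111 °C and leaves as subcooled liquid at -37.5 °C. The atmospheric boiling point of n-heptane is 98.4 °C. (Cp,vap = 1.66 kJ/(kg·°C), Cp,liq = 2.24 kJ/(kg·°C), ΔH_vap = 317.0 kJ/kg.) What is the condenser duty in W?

Q_c = 662000 W

vapour 111→98.4 °C: -20.916 kJ/kg
condensation at 98.4 °C: -317 kJ/kg
liquid 98.4→-37.5 °C: -304.42 kJ/kg
Δh = -20.916 + -317 + -304.42 = -642.33 kJ/kg
Q = ṁ·Δh = 61.81 kg/min × -642.33 kJ/kg = -39703 kJ/min
|Q| = 661.71 kW = 661710 W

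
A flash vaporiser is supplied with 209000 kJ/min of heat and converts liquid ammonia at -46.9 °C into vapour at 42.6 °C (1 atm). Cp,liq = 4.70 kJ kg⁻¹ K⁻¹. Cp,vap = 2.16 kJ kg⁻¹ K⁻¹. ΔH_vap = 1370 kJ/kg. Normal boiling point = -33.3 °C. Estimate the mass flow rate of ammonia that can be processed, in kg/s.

Δh = 4.70×(-33.3−-46.9) + 1370 + 2.16×(42.6−-33.3) = 1597.9 kJ/kg
Q = 209000 kJ/min = 3483.3 kJ/s = 3483.3 kJ/s
ṁ = Q/Δh = 3483.3 / 1597.9 = 2.18 kg/s

ṁ = 2.18 kg/s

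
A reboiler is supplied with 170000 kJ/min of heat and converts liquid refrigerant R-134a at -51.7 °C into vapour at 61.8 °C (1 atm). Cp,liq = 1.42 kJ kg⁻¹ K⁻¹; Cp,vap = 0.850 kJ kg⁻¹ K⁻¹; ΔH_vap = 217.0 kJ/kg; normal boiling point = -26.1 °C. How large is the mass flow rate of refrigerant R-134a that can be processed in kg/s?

ṁ = 8.64 kg/s

Δh = 1.42×(-26.1−-51.7) + 217.0 + 0.850×(61.8−-26.1) = 328.07 kJ/kg
Q = 170000 kJ/min = 2833.3 kJ/s = 2833.3 kJ/s
ṁ = Q/Δh = 2833.3 / 328.07 = 8.6364 kg/s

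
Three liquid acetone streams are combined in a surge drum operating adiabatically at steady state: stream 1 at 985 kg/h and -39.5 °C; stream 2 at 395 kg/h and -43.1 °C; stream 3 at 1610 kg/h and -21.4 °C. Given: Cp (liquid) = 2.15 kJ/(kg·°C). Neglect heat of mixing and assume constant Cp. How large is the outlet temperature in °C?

T_out = -30.2 °C

Adiabatic, steady state ⇒ Σ ṁᵢCp,ᵢ(T_out − Tᵢ) = 0
Σ ṁᵢCp,ᵢTᵢ = 985×2.15×-39.5 + 395×2.15×-43.1 + 1610×2.15×-21.4 = -194330
Σ ṁᵢCp,ᵢ = 985×2.15 + 395×2.15 + 1610×2.15 = 6428.5
T_out = -194330 / 6428.5 = -30.229 °C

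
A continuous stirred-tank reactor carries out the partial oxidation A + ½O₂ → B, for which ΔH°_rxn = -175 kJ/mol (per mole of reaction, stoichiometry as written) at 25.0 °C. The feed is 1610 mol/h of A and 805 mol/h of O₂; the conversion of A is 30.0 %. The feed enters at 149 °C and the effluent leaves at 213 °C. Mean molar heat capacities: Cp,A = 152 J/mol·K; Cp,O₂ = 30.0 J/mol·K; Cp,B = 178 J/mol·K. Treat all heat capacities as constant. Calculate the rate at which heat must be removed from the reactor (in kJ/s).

Q_out = 18.4 kJ/s

Extent of reaction ξ = 0.300 × 1610 = 483 mol/h
Reaction term: ξ·ΔH°_rxn = 483 × -175 = -84525 kJ/h
Sensible, feed 149→25 °C: -33340 kJ/h
Outlet flows (mol/h): A 1127, O₂ 563.5, B 483
Sensible, products 25→213 °C: 51546 kJ/h
Q = ΔH = -66318 kJ/h = -18.422 kW
Heat removed = 18.422 kJ/s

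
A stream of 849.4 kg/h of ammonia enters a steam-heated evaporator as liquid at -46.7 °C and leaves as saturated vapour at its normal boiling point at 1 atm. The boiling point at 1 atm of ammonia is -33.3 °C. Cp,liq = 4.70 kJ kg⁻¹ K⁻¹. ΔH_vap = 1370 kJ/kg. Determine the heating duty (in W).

Q = 338000 W

liquid -46.7→-33.3 °C: 62.98 kJ/kg
vaporisation at -33.3 °C: 1370 kJ/kg
Δh = 62.98 + 1370 = 1433 kJ/kg
Q = ṁ·Δh = 849.4 kg/h × 1433 kJ/kg = 1.2172e+06 kJ/h
|Q| = 338.1 kW = 338100 W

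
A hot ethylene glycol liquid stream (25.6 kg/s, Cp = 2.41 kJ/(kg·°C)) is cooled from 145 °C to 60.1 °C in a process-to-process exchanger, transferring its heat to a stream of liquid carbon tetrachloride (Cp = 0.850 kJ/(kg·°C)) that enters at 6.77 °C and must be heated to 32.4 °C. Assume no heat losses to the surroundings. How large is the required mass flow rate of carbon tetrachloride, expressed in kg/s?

Heat released by hot stream: Q = 25.6 × 2.41 × (145 − 60.1) = 5238 kJ/s
Energy balance on cold side (adiabatic exchanger): Q = ṁ_c·Cp_c·(T_c,out − T_c,in)
ṁ_c = 5238 / [0.850 × (32.4 − 6.77)] = 240.43 kg/s

ṁ_c = 240 kg/s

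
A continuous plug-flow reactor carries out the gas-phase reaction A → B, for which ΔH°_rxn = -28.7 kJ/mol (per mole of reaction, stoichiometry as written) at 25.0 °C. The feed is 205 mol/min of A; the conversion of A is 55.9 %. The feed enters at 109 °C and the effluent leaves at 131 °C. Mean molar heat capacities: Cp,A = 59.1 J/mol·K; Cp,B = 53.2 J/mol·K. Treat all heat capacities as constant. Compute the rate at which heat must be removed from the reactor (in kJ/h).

Q_out = 186000 kJ/h

Extent of reaction ξ = 0.559 × 205 = 114.6 mol/min
Reaction term: ξ·ΔH°_rxn = 114.6 × -28.7 = -3288.9 kJ/min
Sensible, feed 109→25 °C: -1017.7 kJ/min
Outlet flows (mol/min): A 90.405, B 114.6
Sensible, products 25→131 °C: 1212.6 kJ/min
Q = ΔH = -3094 kJ/min = -51.567 kW
Heat removed = 185640 kJ/h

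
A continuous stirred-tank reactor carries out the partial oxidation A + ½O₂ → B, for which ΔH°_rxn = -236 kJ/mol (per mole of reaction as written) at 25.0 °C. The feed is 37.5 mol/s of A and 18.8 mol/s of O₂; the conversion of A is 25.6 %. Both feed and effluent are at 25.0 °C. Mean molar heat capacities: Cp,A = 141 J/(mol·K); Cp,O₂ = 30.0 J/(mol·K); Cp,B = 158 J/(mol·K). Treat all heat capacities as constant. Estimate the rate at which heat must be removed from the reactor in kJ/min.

Extent of reaction ξ = 0.256 × 37.5 = 9.6 mol/s
Reaction term: ξ·ΔH°_rxn = 9.6 × -236 = -2265.6 kJ/s
Q = ΔH = -2265.6 kJ/s = -2265.6 kW
Heat removed = 135940 kJ/min

Q_out = 136000 kJ/min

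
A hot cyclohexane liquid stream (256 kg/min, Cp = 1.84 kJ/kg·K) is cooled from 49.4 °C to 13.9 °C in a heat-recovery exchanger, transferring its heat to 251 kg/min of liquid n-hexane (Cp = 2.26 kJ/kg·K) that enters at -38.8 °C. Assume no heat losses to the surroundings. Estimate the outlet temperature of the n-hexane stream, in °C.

T_c,out = -9.32 °C

Heat released by hot stream: Q = 256 × 1.84 × (49.4 − 13.9) = 16722 kJ/min
Energy balance on cold side (adiabatic exchanger): Q = ṁ_c·Cp_c·(T_c,out − T_c,in)
T_c,out = -38.8 + 16722/(251 × 2.26) = -9.3216 °C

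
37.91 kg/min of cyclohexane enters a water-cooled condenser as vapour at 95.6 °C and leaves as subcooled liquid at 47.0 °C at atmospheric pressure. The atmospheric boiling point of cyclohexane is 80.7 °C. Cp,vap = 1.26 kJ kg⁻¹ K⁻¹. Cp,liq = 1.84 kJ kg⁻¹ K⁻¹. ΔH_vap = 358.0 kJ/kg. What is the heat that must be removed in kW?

Q_c = 277 kW

vapour 95.6→80.7 °C: -18.774 kJ/kg
condensation at 80.7 °C: -358 kJ/kg
liquid 80.7→47.0 °C: -62.008 kJ/kg
Δh = -18.774 + -358 + -62.008 = -438.78 kJ/kg
Q = ṁ·Δh = 37.91 kg/min × -438.78 kJ/kg = -16634 kJ/min
|Q| = 277.24 kW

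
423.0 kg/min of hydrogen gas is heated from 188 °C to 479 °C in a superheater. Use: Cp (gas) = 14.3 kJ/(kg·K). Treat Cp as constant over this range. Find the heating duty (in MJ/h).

Q = 106000 MJ/h

Q = ṁ·Cp·ΔT = 423.0 × 14.3 × (479 − 188) = 1.7602e+06 kJ/min
Converting: 1.7602e+06 / 60 s = 29337 kW
Heating duty = 105610 MJ/h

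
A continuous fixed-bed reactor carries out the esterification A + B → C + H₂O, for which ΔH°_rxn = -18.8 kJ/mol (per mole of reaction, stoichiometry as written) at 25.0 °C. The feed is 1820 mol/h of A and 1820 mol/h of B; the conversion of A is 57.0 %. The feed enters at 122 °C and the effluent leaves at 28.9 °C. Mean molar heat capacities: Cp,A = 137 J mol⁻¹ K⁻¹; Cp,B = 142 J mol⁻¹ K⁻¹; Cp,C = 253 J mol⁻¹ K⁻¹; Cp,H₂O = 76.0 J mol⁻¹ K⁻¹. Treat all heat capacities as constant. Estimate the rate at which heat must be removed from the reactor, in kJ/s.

Q_out = 18.5 kJ/s

Extent of reaction ξ = 0.570 × 1820 = 1037.4 mol/h
Reaction term: ξ·ΔH°_rxn = 1037.4 × -18.8 = -19503 kJ/h
Sensible, feed 122→25 °C: -49255 kJ/h
Outlet flows (mol/h): A 782.6, B 782.6, C 1037.4, H₂O 1037.4
Sensible, products 25→28.9 °C: 2182.6 kJ/h
Q = ΔH = -66575 kJ/h = -18.493 kW
Heat removed = 18.493 kJ/s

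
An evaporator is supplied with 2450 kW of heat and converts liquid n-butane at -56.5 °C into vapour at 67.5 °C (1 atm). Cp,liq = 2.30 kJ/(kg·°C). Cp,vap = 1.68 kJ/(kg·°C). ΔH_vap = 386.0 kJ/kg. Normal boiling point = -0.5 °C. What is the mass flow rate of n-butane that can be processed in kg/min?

Δh = 2.30×(-0.5−-56.5) + 386.0 + 1.68×(67.5−-0.5) = 629.04 kJ/kg
Q = 2450 kW = 2450 kJ/s = 147000 kJ/min
ṁ = Q/Δh = 147000 / 629.04 = 233.69 kg/min

ṁ = 234 kg/min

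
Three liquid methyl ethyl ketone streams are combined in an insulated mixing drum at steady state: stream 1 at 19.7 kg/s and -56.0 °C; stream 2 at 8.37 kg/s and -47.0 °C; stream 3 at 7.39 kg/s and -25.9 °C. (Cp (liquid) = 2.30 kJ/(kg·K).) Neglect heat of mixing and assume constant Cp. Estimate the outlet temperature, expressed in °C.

No heat crosses the boundary, so H_out = H_in.
T_out = Σ ṁᵢCp,ᵢTᵢ / Σ ṁᵢCp,ᵢ
      = -3882.4 / 81.558 = -47.603 °C

T_out = -47.6 °C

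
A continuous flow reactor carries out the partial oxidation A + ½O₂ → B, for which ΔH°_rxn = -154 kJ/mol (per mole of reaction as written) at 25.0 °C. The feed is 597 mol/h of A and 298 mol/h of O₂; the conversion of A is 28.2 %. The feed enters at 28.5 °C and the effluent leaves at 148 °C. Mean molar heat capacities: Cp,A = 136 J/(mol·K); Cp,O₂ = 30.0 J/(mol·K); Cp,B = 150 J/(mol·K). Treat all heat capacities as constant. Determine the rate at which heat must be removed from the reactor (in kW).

Q_out = 4.22 kW

Extent of reaction ξ = 0.282 × 597 = 168.35 mol/h
Reaction term: ξ·ΔH°_rxn = 168.35 × -154 = -25927 kJ/h
Sensible, feed 28.5→25 °C: -315.46 kJ/h
Outlet flows (mol/h): A 428.65, O₂ 213.82, B 168.35
Sensible, products 25→148 °C: 11066 kJ/h
Q = ΔH = -15176 kJ/h = -4.2157 kW
Heat removed = 4.2157 kW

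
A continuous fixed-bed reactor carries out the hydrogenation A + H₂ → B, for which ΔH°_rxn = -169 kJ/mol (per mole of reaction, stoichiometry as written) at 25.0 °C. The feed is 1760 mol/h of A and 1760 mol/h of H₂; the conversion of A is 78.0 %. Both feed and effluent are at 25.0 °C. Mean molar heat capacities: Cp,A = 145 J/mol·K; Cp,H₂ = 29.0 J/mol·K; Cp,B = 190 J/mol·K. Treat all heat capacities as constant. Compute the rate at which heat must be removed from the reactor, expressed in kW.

Extent of reaction ξ = 0.780 × 1760 = 1372.8 mol/h
Reaction term: ξ·ΔH°_rxn = 1372.8 × -169 = -232000 kJ/h
Q = ΔH = -232000 kJ/h = -64.445 kW
Heat removed = 64.445 kW

Q_out = 64.4 kW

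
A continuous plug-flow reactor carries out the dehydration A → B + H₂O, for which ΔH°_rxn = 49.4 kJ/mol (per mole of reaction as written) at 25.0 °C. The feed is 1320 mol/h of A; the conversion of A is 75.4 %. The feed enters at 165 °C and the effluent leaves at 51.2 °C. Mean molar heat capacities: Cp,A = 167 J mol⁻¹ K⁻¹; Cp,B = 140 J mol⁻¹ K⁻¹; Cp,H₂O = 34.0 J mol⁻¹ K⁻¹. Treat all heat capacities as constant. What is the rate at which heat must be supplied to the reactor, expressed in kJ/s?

Extent of reaction ξ = 0.754 × 1320 = 995.28 mol/h
Reaction term: ξ·ΔH°_rxn = 995.28 × 49.4 = 49167 kJ/h
Sensible, feed 165→25 °C: -30862 kJ/h
Outlet flows (mol/h): A 324.72, B 995.28, H₂O 995.28
Sensible, products 25→51.2 °C: 5958.1 kJ/h
Q = ΔH = 24263 kJ/h = 6.7398 kW
Heat supplied = 6.7398 kJ/s

Q_in = 6.74 kJ/s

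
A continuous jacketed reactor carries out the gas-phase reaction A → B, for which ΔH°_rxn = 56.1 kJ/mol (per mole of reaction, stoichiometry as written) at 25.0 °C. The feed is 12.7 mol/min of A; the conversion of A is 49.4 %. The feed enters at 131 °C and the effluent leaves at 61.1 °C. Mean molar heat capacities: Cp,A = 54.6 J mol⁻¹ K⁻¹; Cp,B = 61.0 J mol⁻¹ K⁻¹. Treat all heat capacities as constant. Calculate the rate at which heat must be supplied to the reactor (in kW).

Extent of reaction ξ = 0.494 × 12.7 = 6.2738 mol/min
Reaction term: ξ·ΔH°_rxn = 6.2738 × 56.1 = 351.96 kJ/min
Sensible, feed 131→25 °C: -73.503 kJ/min
Outlet flows (mol/min): A 6.4262, B 6.2738
Sensible, products 25→61.1 °C: 26.482 kJ/min
Q = ΔH = 304.94 kJ/min = 5.0823 kW
Heat supplied = 5.0823 kW

Q_in = 5.08 kW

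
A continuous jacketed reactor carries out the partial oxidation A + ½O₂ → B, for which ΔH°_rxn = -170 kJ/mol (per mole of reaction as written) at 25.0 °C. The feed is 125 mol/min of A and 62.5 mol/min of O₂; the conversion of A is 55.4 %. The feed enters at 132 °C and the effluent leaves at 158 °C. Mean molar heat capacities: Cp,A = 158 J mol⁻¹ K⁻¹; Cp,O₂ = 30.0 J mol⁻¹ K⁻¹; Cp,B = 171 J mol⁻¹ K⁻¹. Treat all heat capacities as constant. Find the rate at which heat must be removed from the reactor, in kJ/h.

Extent of reaction ξ = 0.554 × 125 = 69.25 mol/min
Reaction term: ξ·ΔH°_rxn = 69.25 × -170 = -11772 kJ/min
Sensible, feed 132→25 °C: -2313.9 kJ/min
Outlet flows (mol/min): A 55.75, O₂ 27.875, B 69.25
Sensible, products 25→158 °C: 2857.7 kJ/min
Q = ΔH = -11229 kJ/min = -187.14 kW
Heat removed = 673720 kJ/h

Q_out = 674000 kJ/h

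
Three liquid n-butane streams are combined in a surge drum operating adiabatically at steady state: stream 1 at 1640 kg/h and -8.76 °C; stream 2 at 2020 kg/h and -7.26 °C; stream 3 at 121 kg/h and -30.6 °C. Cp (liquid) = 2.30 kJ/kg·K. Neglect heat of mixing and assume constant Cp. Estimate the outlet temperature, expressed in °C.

No heat crosses the boundary, so H_out = H_in.
Σ ṁᵢCp,ᵢTᵢ = 1640×2.30×-8.76 + 2020×2.30×-7.26 + 121×2.30×-30.6 = -75289
Σ ṁᵢCp,ᵢ = 1640×2.30 + 2020×2.30 + 121×2.30 = 8696.3
T_out = -75289 / 8696.3 = -8.6576 °C

T_out = -8.66 °C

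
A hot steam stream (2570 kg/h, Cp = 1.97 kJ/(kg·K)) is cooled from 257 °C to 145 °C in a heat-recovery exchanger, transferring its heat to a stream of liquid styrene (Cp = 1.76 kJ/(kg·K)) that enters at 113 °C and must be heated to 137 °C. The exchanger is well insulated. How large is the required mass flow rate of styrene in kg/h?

Heat released by hot stream: Q = 2570 × 1.97 × (257 − 145) = 567040 kJ/h
Energy balance on cold side (adiabatic exchanger): Q = ṁ_c·Cp_c·(T_c,out − T_c,in)
ṁ_c = 567040 / [1.76 × (137 − 113)] = 13424 kg/h

ṁ_c = 13400 kg/h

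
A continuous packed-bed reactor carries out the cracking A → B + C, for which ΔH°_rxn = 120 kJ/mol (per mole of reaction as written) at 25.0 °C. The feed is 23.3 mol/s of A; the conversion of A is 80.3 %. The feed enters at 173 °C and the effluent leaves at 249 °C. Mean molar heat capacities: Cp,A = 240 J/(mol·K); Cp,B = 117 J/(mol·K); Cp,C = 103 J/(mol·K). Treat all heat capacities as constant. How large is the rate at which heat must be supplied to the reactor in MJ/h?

Q_in = 9310 MJ/h

Extent of reaction ξ = 0.803 × 23.3 = 18.71 mol/s
Reaction term: ξ·ΔH°_rxn = 18.71 × 120 = 2245.2 kJ/s
Sensible, feed 173→25 °C: -827.62 kJ/s
Outlet flows (mol/s): A 4.5901, B 18.71, C 18.71
Sensible, products 25→249 °C: 1168.8 kJ/s
Q = ΔH = 2586.4 kJ/s = 2586.4 kW
Heat supplied = 9310.9 MJ/h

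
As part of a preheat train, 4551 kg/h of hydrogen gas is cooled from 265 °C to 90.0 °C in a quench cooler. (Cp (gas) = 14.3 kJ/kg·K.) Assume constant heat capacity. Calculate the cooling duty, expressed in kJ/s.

Q = ṁ·Cp·ΔT = 4551 × 14.3 × (90.0 − 265) = -1.1389e+07 kJ/h
Converting: 1.1389e+07 / 3600 s = 3163.6 kW

Q_c = 3160 kJ/s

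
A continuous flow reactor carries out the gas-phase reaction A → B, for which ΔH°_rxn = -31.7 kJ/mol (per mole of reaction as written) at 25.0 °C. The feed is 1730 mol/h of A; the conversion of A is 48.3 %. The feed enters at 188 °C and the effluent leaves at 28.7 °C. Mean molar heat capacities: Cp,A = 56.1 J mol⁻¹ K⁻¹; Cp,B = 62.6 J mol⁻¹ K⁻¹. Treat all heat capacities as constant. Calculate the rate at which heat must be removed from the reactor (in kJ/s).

Q_out = 11.6 kJ/s

Extent of reaction ξ = 0.483 × 1730 = 835.59 mol/h
Reaction term: ξ·ΔH°_rxn = 835.59 × -31.7 = -26488 kJ/h
Sensible, feed 188→25 °C: -15820 kJ/h
Outlet flows (mol/h): A 894.41, B 835.59
Sensible, products 25→28.7 °C: 379.19 kJ/h
Q = ΔH = -41929 kJ/h = -11.647 kW
Heat removed = 11.647 kJ/s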